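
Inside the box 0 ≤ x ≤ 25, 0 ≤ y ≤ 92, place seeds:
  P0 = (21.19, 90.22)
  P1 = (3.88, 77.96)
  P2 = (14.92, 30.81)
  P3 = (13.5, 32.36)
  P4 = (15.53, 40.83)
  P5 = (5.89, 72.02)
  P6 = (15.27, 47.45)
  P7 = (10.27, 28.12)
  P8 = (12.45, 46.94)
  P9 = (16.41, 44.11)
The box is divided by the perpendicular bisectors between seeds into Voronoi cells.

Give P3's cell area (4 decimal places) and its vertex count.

1. box [0,25]×[0,92]: [(0, 0) (25, 0) (25, 92) (0, 92)]
2. ⊥bis P3·P0 via (17.345,61.29): [(0, 63.5953) (0, 0) (25, 0) (25, 60.2726)]  |A|=1548.3484
3. ⊥bis P3·P1 via (8.69,55.16): [(0, 53.3267) (0, 0) (25, 0) (25, 58.6008)]  |A|=1399.0944
4. ⊥bis P3·P2 via (14.21,31.585): [(0, 53.3267) (0, 18.5668) (25, 41.47) (25, 58.6008)]  |A|=648.6339
5. ⊥bis P3·P4 via (14.515,36.595): [(0, 40.0738) (0, 18.5668) (18.6079, 35.6141)]  |A|=200.1001
6. ⊥bis P3·P5 via (9.695,52.19): [(0, 40.0738) (0, 18.5668) (18.6079, 35.6141)]  |A|=200.1001
7. ⊥bis P3·P6 via (14.385,39.905): [(0, 40.0738) (0, 18.5668) (18.6079, 35.6141)]  |A|=200.1001
8. ⊥bis P3·P7 via (11.885,30.24): [(0, 40.0738) (0, 39.2939) (12.3528, 29.8836) (18.6079, 35.6141)]  |A|=72.0809
9. ⊥bis P3·P8 via (12.975,39.65): [(4.3576, 39.0294) (0.6936, 38.7655) (12.3528, 29.8836) (18.6079, 35.6141)]  |A|=69.3221
10. ⊥bis P3·P9 via (14.955,38.235): [(4.3576, 39.0294) (0.6936, 38.7655) (12.3528, 29.8836) (18.6079, 35.6141)]  |A|=69.3221
11. canonical 4-gon: [(4.3576, 39.0294) (0.6936, 38.7655) (12.3528, 29.8836) (18.6079, 35.6141)]
12. shoelace: 69.3221

Area of P3's cell: 69.3221 (4 vertices)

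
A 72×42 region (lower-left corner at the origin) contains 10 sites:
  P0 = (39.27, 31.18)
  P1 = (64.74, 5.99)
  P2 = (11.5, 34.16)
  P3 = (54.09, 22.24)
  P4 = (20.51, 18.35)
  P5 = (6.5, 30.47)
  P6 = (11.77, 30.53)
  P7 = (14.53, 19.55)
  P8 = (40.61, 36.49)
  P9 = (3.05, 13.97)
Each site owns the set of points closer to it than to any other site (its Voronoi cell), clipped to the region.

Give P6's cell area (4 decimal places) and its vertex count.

1. box [0,72]×[0,42]: [(0, 0) (72, 0) (72, 42) (0, 42)]
2. ⊥bis P6·P0 via (25.52,30.855): [(0, 0) (26.2493, 0) (25.2566, 42) (0, 42)]  |A|=1081.6233
3. ⊥bis P6·P1 via (38.255,18.26): [(0, 0) (26.2493, 0) (25.2566, 42) (0, 42)]  |A|=1081.6233
4. ⊥bis P6·P2 via (11.635,32.345): [(0, 31.4796) (0, 0) (26.2493, 0) (25.4605, 33.3733)]  |A|=838.756
5. ⊥bis P6·P3 via (32.93,26.385): [(0, 31.4796) (0, 0) (26.2493, 0) (25.4605, 33.3733)]  |A|=838.756
6. ⊥bis P6·P4 via (16.14,24.44): [(0, 31.4796) (0, 12.8584) (25.5127, 31.1655) (25.4605, 33.3733)]  |A|=265.693
7. ⊥bis P6·P5 via (9.135,30.5): [(9.1161, 32.1576) (9.2602, 19.5033) (25.5127, 31.1655) (25.4605, 33.3733)]  |A|=121.7468
8. ⊥bis P6·P7 via (13.15,25.04): [(9.1161, 32.1576) (9.2084, 24.0492) (19.0391, 26.5203) (25.5127, 31.1655) (25.4605, 33.3733)]  |A|=99.3379
9. ⊥bis P6·P8 via (26.19,33.51): [(9.1161, 32.1576) (9.2084, 24.0492) (19.0391, 26.5203) (25.5127, 31.1655) (25.4605, 33.3733)]  |A|=99.3379
10. ⊥bis P6·P9 via (7.41,22.25): [(9.1161, 32.1576) (9.2084, 24.0492) (19.0391, 26.5203) (25.5127, 31.1655) (25.4605, 33.3733)]  |A|=99.3379
11. canonical 5-gon: [(9.1161, 32.1576) (9.2084, 24.0492) (19.0391, 26.5203) (25.5127, 31.1655) (25.4605, 33.3733)]
12. shoelace: 99.3379

Area of P6's cell: 99.3379 (5 vertices)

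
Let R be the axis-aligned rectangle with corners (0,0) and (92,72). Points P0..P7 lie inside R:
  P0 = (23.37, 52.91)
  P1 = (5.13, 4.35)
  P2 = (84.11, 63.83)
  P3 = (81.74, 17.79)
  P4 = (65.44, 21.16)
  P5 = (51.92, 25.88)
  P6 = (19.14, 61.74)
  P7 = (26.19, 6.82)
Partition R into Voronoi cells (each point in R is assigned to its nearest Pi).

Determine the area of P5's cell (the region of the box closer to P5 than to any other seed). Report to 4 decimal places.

1. box [0,92]×[0,72]: [(0, 0) (92, 0) (92, 72) (0, 72)]
2. ⊥bis P5·P0 via (37.645,39.395): [(0.3474, 0) (92, 0) (92, 72) (68.5141, 72)]  |A|=4144.986
3. ⊥bis P5·P1 via (28.525,15.115): [(23.9895, 24.9717) (35.48, 0) (92, 0) (92, 72) (68.5141, 72)]  |A|=3706.3259
4. ⊥bis P5·P2 via (68.015,44.855): [(54.0384, 56.7103) (23.9895, 24.9717) (35.48, 0) (92, 0) (92, 24.5104)]  |A|=2625.3888
5. ⊥bis P5·P3 via (66.83,21.835): [(72.1286, 41.3658) (54.0384, 56.7103) (23.9895, 24.9717) (35.48, 0) (60.9063, 0)]  |A|=1738.7529
6. ⊥bis P5·P4 via (58.68,23.52): [(66.5594, 46.0897) (54.0384, 56.7103) (23.9895, 24.9717) (35.48, 0) (50.4689, 0)]  |A|=1356.53
7. ⊥bis P5·P6 via (35.53,43.81): [(66.5594, 46.0897) (54.0384, 56.7103) (23.9895, 24.9717) (35.48, 0) (50.4689, 0)]  |A|=1356.53
8. ⊥bis P5·P7 via (39.055,16.35): [(50.6924, 0.6402) (66.5594, 46.0897) (54.0384, 56.7103) (28.8586, 30.1146)]  |A|=1030.2148
9. canonical 4-gon: [(50.6924, 0.6402) (66.5594, 46.0897) (54.0384, 56.7103) (28.8586, 30.1146)]
10. shoelace: 1030.2148

Area of P5's cell: 1030.2148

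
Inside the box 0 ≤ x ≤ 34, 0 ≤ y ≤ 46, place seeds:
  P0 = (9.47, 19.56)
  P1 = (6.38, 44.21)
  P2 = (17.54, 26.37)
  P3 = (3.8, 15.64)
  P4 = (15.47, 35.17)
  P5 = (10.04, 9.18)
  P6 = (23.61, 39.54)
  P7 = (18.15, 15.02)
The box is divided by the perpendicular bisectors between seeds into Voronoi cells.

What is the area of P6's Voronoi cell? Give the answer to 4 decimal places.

Area of P6's cell: 243.5772

1. box [0,34]×[0,46]: [(0, 0) (34, 0) (34, 46) (0, 46)]
2. ⊥bis P6·P0 via (16.54,29.55): [(0, 41.2555) (34, 17.1934) (34, 46) (0, 46)]  |A|=570.3685
3. ⊥bis P6·P1 via (14.995,41.875): [(12.4407, 32.4511) (34, 17.1934) (34, 46) (16.113, 46)]  |A|=431.6987
4. ⊥bis P6·P2 via (20.575,32.955): [(13.4655, 36.2318) (34, 26.7675) (34, 46) (16.113, 46)]  |A|=284.8276
5. ⊥bis P6·P3 via (13.705,27.59): [(13.4655, 36.2318) (34, 26.7675) (34, 46) (16.113, 46)]  |A|=284.8276
6. ⊥bis P6·P4 via (19.54,37.355): [(15.7057, 44.4971) (22.3385, 32.1422) (34, 26.7675) (34, 46) (16.113, 46)]  |A|=243.5772
7. ⊥bis P6·P5 via (16.825,24.36): [(15.7057, 44.4971) (22.3385, 32.1422) (34, 26.7675) (34, 46) (16.113, 46)]  |A|=243.5772
8. ⊥bis P6·P7 via (20.88,27.28): [(15.7057, 44.4971) (22.3385, 32.1422) (34, 26.7675) (34, 46) (16.113, 46)]  |A|=243.5772
9. canonical 5-gon: [(15.7057, 44.4971) (22.3385, 32.1422) (34, 26.7675) (34, 46) (16.113, 46)]
10. shoelace: 243.5772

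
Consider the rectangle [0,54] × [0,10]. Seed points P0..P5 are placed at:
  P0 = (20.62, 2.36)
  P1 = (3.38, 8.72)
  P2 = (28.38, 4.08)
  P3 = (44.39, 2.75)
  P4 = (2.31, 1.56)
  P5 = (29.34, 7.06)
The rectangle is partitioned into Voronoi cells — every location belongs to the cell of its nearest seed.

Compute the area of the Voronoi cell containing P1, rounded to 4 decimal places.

Area of P1's cell: 67.1004

1. box [0,54]×[0,10]: [(0, 0) (54, 0) (54, 10) (0, 10)]
2. ⊥bis P1·P0 via (12,5.54): [(0, 0) (9.9562, 0) (13.6453, 10) (0, 10)]  |A|=118.0079
3. ⊥bis P1·P2 via (15.88,6.4): [(0, 0) (9.9562, 0) (13.6453, 10) (0, 10)]  |A|=118.0079
4. ⊥bis P1·P3 via (23.885,5.735): [(0, 0) (9.9562, 0) (13.6453, 10) (0, 10)]  |A|=118.0079
5. ⊥bis P1·P4 via (2.845,5.14): [(0, 5.5652) (11.3818, 3.8642) (13.6453, 10) (0, 10)]  |A|=67.1004
6. ⊥bis P1·P5 via (16.36,7.89): [(0, 5.5652) (11.3818, 3.8642) (13.6453, 10) (0, 10)]  |A|=67.1004
7. canonical 4-gon: [(0, 5.5652) (11.3818, 3.8642) (13.6453, 10) (0, 10)]
8. shoelace: 67.1004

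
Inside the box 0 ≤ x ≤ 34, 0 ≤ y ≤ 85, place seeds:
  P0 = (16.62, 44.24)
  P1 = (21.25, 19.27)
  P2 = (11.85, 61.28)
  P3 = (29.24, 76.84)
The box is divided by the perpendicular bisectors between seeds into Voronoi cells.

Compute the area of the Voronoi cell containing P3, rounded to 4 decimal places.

1. box [0,34]×[0,85]: [(0, 0) (34, 0) (34, 85) (0, 85)]
2. ⊥bis P3·P0 via (22.93,60.54): [(0, 69.4166) (34, 56.2546) (34, 85) (0, 85)]  |A|=753.5896
3. ⊥bis P3·P1 via (25.245,48.055): [(0, 69.4166) (34, 56.2546) (34, 85) (0, 85)]  |A|=753.5896
4. ⊥bis P3·P2 via (20.545,69.06): [(30.9445, 57.4375) (34, 56.2546) (34, 85) (6.2824, 85)]  |A|=425.8998
5. canonical 4-gon: [(30.9445, 57.4375) (34, 56.2546) (34, 85) (6.2824, 85)]
6. shoelace: 425.8998

Area of P3's cell: 425.8998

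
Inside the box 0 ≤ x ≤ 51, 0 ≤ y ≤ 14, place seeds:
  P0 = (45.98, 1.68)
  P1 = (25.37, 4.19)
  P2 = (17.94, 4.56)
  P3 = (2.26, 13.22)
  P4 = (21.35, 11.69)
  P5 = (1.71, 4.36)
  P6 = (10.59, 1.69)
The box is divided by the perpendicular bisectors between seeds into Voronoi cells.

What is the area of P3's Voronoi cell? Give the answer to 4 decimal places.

1. box [0,51]×[0,14]: [(0, 0) (51, 0) (51, 14) (0, 14)]
2. ⊥bis P3·P0 via (24.12,7.45): [(0, 0) (22.1536, 0) (25.8489, 14) (0, 14)]  |A|=336.0171
3. ⊥bis P3·P1 via (13.815,8.705): [(0, 0) (10.4136, 0) (15.884, 14) (0, 14)]  |A|=184.083
4. ⊥bis P3·P2 via (10.1,8.89): [(0, 0) (5.1901, 0) (12.9222, 14) (0, 14)]  |A|=126.7862
5. ⊥bis P3·P4 via (11.805,12.455): [(0, 0) (5.1901, 0) (11.7602, 11.896) (11.9288, 14) (0, 14)]  |A|=125.7412
6. ⊥bis P3·P5 via (1.985,8.79): [(0, 8.9132) (9.7776, 8.3063) (11.7602, 11.896) (11.9288, 14) (0, 14)]  |A|=60.6111
7. ⊥bis P3·P6 via (6.425,7.455): [(0, 8.9132) (7.7753, 8.4306) (11.2212, 10.9201) (11.7602, 11.896) (11.9288, 14) (0, 14)]  |A|=57.9046
8. canonical 6-gon: [(0, 8.9132) (7.7753, 8.4306) (11.2212, 10.9201) (11.7602, 11.896) (11.9288, 14) (0, 14)]
9. shoelace: 57.9046

Area of P3's cell: 57.9046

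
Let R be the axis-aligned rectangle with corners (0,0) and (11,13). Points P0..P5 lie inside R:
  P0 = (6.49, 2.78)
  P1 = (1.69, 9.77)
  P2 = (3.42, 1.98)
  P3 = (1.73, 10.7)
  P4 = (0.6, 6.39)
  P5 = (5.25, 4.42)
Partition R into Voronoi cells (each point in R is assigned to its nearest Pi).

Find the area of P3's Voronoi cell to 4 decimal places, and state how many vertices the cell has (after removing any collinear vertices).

Area of P3's cell: 29.1093 (5 vertices)

1. box [0,11]×[0,13]: [(0, 0) (11, 0) (11, 13) (0, 13)]
2. ⊥bis P3·P0 via (4.11,6.74): [(0, 4.2698) (11, 10.881) (11, 13) (0, 13)]  |A|=59.6706
3. ⊥bis P3·P1 via (1.71,10.235): [(0, 10.3085) (9.3766, 9.9053) (11, 10.881) (11, 13) (0, 13)]  |A|=31.3594
4. ⊥bis P3·P2 via (2.575,6.34): [(0, 10.3085) (9.3766, 9.9053) (11, 10.881) (11, 13) (0, 13)]  |A|=31.3594
5. ⊥bis P3·P4 via (1.165,8.545): [(0, 10.3085) (9.3766, 9.9053) (11, 10.881) (11, 13) (0, 13)]  |A|=31.3594
6. ⊥bis P3·P5 via (3.49,7.56): [(0, 10.3085) (7.7955, 9.9733) (11, 11.7694) (11, 13) (0, 13)]  |A|=29.1093
7. canonical 5-gon: [(0, 10.3085) (7.7955, 9.9733) (11, 11.7694) (11, 13) (0, 13)]
8. shoelace: 29.1093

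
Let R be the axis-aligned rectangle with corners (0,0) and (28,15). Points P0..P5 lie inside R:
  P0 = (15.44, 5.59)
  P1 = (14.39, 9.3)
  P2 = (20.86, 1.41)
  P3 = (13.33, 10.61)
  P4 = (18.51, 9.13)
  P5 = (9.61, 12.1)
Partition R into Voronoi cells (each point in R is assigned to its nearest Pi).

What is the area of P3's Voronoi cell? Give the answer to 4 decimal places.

Area of P3's cell: 26.8662

1. box [0,28]×[0,15]: [(0, 0) (28, 0) (28, 15) (0, 15)]
2. ⊥bis P3·P0 via (14.385,8.1): [(0, 2.0537) (28, 13.8226) (28, 15) (0, 15)]  |A|=197.731
3. ⊥bis P3·P1 via (13.86,9.955): [(0, 2.0537) (8.5219, 5.6356) (20.0949, 15) (0, 15)]  |A|=149.2514
4. ⊥bis P3·P2 via (17.095,6.01): [(0, 2.0537) (8.5219, 5.6356) (20.0949, 15) (0, 15)]  |A|=149.2514
5. ⊥bis P3·P4 via (15.92,9.87): [(0, 2.0537) (8.5219, 5.6356) (16.571, 12.1487) (17.3857, 15) (0, 15)]  |A|=145.389
6. ⊥bis P3·P5 via (11.47,11.355): [(9.4943, 6.4225) (16.571, 12.1487) (17.3857, 15) (12.93, 15)]  |A|=26.8662
7. canonical 4-gon: [(9.4943, 6.4225) (16.571, 12.1487) (17.3857, 15) (12.93, 15)]
8. shoelace: 26.8662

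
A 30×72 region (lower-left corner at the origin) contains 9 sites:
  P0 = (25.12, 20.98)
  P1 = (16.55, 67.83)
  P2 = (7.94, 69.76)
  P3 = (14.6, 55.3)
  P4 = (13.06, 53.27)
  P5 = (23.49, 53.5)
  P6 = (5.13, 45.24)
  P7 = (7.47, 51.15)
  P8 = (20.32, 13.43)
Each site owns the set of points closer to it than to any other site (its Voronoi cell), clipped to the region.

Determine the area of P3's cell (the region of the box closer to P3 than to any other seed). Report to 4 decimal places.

1. box [0,30]×[0,72]: [(0, 0) (30, 0) (30, 72) (0, 72)]
2. ⊥bis P3·P0 via (19.86,38.14): [(0, 32.0524) (30, 41.2482) (30, 72) (0, 72)]  |A|=1060.4916
3. ⊥bis P3·P1 via (15.575,61.565): [(0, 63.9889) (0, 32.0524) (30, 41.2482) (30, 59.3201)]  |A|=750.1262
4. ⊥bis P3·P2 via (11.27,62.53): [(10.7912, 62.3095) (0, 57.3393) (0, 32.0524) (30, 41.2482) (30, 59.3201)]  |A|=714.2474
5. ⊥bis P3·P4 via (13.83,54.285): [(10.7912, 62.3095) (6.1003, 60.1489) (30, 42.0181) (30, 59.3201)]  |A|=234.5187
6. ⊥bis P3·P5 via (19.045,54.4): [(20.3454, 60.8226) (10.7912, 62.3095) (6.1003, 60.1489) (18.3304, 50.8709)]  |A|=84.0117
7. ⊥bis P3·P6 via (9.865,50.27): [(20.3454, 60.8226) (10.7912, 62.3095) (6.1003, 60.1489) (18.3304, 50.8709)]  |A|=84.0117
8. ⊥bis P3·P7 via (11.035,53.225): [(20.3454, 60.8226) (10.7912, 62.3095) (6.8137, 60.4775) (7.7202, 58.92) (18.3304, 50.8709)]  |A|=83.3072
9. ⊥bis P3·P8 via (17.46,34.365): [(20.3454, 60.8226) (10.7912, 62.3095) (6.8137, 60.4775) (7.7202, 58.92) (18.3304, 50.8709)]  |A|=83.3072
10. canonical 5-gon: [(20.3454, 60.8226) (10.7912, 62.3095) (6.8137, 60.4775) (7.7202, 58.92) (18.3304, 50.8709)]
11. shoelace: 83.3072

Area of P3's cell: 83.3072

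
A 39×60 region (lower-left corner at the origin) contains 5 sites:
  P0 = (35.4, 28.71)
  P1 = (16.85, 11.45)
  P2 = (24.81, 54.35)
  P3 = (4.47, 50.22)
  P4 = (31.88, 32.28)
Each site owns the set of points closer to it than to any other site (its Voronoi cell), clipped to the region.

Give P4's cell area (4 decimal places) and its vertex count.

1. box [0,39]×[0,60]: [(0, 0) (39, 0) (39, 60) (0, 60)]
2. ⊥bis P4·P0 via (33.64,30.495): [(0, 0) (2.7118, 0) (39, 35.7799) (39, 60) (0, 60)]  |A|=1690.806
3. ⊥bis P4·P1 via (24.365,21.865): [(0, 39.4457) (24.6667, 21.6473) (39, 35.7799) (39, 60) (0, 60)]  |A|=1174.9572
4. ⊥bis P4·P2 via (28.345,43.315): [(5.0013, 35.837) (24.6667, 21.6473) (39, 35.7799) (39, 46.7283)]  |A|=426.7683
5. ⊥bis P4·P3 via (18.175,41.25): [(17.1871, 39.7406) (11.5428, 31.1169) (24.6667, 21.6473) (39, 35.7799) (39, 46.7283)]  |A|=385.2415
6. canonical 5-gon: [(17.1871, 39.7406) (11.5428, 31.1169) (24.6667, 21.6473) (39, 35.7799) (39, 46.7283)]
7. shoelace: 385.2415

Area of P4's cell: 385.2415 (5 vertices)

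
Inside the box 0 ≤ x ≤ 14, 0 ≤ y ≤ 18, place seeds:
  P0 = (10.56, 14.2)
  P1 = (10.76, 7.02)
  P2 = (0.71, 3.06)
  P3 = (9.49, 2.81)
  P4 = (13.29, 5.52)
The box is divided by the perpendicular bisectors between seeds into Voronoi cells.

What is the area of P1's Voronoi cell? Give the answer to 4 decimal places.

Area of P1's cell: 43.0541

1. box [0,14]×[0,18]: [(0, 0) (14, 0) (14, 18) (0, 18)]
2. ⊥bis P1·P0 via (10.66,10.61): [(0, 10.3131) (0, 0) (14, 0) (14, 10.703)]  |A|=147.1127
3. ⊥bis P1·P2 via (5.735,5.04): [(3.6175, 10.4138) (7.7209, 0) (14, 0) (14, 10.703)]  |A|=88.2566
4. ⊥bis P1·P3 via (10.125,4.915): [(3.6175, 10.4138) (5.1987, 6.4011) (14, 3.7461) (14, 10.703)]  |A|=51.675
5. ⊥bis P1·P4 via (12.025,6.27): [(3.6175, 10.4138) (5.1987, 6.4011) (11.0553, 4.6344) (14, 9.6012) (14, 10.703)]  |A|=43.0541
6. canonical 5-gon: [(3.6175, 10.4138) (5.1987, 6.4011) (11.0553, 4.6344) (14, 9.6012) (14, 10.703)]
7. shoelace: 43.0541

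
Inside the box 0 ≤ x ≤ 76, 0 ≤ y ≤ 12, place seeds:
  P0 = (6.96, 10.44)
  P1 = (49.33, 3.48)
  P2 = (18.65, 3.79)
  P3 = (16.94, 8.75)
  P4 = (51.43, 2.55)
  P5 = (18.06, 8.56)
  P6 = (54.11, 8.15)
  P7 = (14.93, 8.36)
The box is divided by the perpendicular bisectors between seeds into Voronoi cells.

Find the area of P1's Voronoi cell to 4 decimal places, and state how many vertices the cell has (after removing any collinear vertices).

Area of P1's cell: 184.5638 (6 vertices)

1. box [0,76]×[0,12]: [(0, 0) (76, 0) (76, 12) (0, 12)]
2. ⊥bis P1·P0 via (28.145,6.96): [(27.0017, 0) (76, 0) (76, 12) (28.9729, 12)]  |A|=576.1524
3. ⊥bis P1·P2 via (33.99,3.635): [(33.9533, 0) (76, 0) (76, 12) (34.0745, 12)]  |A|=503.8332
4. ⊥bis P1·P3 via (33.135,6.115): [(34.0733, 11.8821) (33.9533, 0) (76, 0) (76, 12) (34.0925, 12)]  |A|=503.8322
5. ⊥bis P1·P4 via (50.38,3.015): [(34.0733, 11.8821) (33.9533, 0) (49.0448, 0) (54.3591, 12) (34.0925, 12)]  |A|=212.2553
6. ⊥bis P1·P5 via (33.695,6.02): [(34.0353, 8.1145) (33.9533, 0) (49.0448, 0) (54.3591, 12) (34.6665, 12)]  |A|=211.1063
7. ⊥bis P1·P6 via (51.72,5.815): [(34.0353, 8.1145) (33.9533, 0) (49.0448, 0) (51.6512, 5.8854) (45.6773, 12) (34.6665, 12)]  |A|=184.5638
8. ⊥bis P1·P7 via (32.13,5.92): [(34.0353, 8.1145) (33.9533, 0) (49.0448, 0) (51.6512, 5.8854) (45.6773, 12) (34.6665, 12)]  |A|=184.5638
9. canonical 6-gon: [(34.0353, 8.1145) (33.9533, 0) (49.0448, 0) (51.6512, 5.8854) (45.6773, 12) (34.6665, 12)]
10. shoelace: 184.5638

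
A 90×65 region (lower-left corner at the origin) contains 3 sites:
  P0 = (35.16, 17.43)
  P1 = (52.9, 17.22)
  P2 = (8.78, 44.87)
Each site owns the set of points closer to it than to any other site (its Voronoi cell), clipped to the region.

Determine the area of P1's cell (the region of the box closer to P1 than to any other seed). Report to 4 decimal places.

Area of P1's cell: 2930.3233

1. box [0,90]×[0,65]: [(0, 0) (90, 0) (90, 65) (0, 65)]
2. ⊥bis P1·P0 via (44.03,17.325): [(43.8249, 0) (90, 0) (90, 65) (44.5944, 65)]  |A|=2976.3736
3. ⊥bis P1·P2 via (30.84,31.045): [(44.4495, 52.7611) (43.8249, 0) (90, 0) (90, 65) (52.1196, 65)]  |A|=2930.3233
4. canonical 5-gon: [(44.4495, 52.7611) (43.8249, 0) (90, 0) (90, 65) (52.1196, 65)]
5. shoelace: 2930.3233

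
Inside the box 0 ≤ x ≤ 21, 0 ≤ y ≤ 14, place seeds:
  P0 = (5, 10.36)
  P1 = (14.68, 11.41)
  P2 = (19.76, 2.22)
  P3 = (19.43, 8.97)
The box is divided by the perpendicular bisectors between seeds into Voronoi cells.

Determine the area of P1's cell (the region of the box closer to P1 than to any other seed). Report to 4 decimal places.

Area of P1's cell: 63.4323

1. box [0,21]×[0,14]: [(0, 0) (21, 0) (21, 14) (0, 14)]
2. ⊥bis P1·P0 via (9.84,10.885): [(11.0207, 0) (21, 0) (21, 14) (9.5021, 14)]  |A|=150.3403
3. ⊥bis P1·P2 via (17.22,6.815): [(10.674, 3.1965) (21, 8.9045) (21, 14) (9.5021, 14)]  |A|=88.4168
4. ⊥bis P1·P3 via (17.055,10.19): [(10.674, 3.1965) (14.5684, 5.3493) (19.0121, 14) (9.5021, 14)]  |A|=63.4323
5. canonical 4-gon: [(10.674, 3.1965) (14.5684, 5.3493) (19.0121, 14) (9.5021, 14)]
6. shoelace: 63.4323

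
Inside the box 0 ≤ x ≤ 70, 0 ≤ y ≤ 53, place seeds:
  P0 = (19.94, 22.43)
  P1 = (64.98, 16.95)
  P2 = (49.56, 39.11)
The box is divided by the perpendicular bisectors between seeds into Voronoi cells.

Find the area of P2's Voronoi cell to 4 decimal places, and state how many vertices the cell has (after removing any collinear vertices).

Area of P2's cell: 1070.8353 (4 vertices)

1. box [0,70]×[0,53]: [(0, 0) (70, 0) (70, 53) (0, 53)]
2. ⊥bis P2·P0 via (34.75,30.77): [(52.0776, 0) (70, 0) (70, 53) (22.2316, 53)]  |A|=1740.8074
3. ⊥bis P2·P1 via (57.27,28.03): [(42.1987, 17.5427) (70, 36.8881) (70, 53) (22.2316, 53)]  |A|=1070.8353
4. canonical 4-gon: [(42.1987, 17.5427) (70, 36.8881) (70, 53) (22.2316, 53)]
5. shoelace: 1070.8353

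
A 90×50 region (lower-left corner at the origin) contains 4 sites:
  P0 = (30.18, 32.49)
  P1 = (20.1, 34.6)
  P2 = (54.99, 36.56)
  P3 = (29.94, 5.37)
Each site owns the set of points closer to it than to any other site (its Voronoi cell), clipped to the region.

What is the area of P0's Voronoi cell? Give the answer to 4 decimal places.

Area of P0's cell: 537.0655

1. box [0,90]×[0,50]: [(0, 0) (90, 0) (90, 50) (0, 50)]
2. ⊥bis P0·P1 via (25.14,33.545): [(18.1182, 0) (90, 0) (90, 50) (28.5844, 50)]  |A|=3332.4343
3. ⊥bis P0·P2 via (42.585,34.525): [(18.1182, 0) (48.2487, 0) (40.0464, 50) (28.5844, 50)]  |A|=1039.8115
4. ⊥bis P0·P3 via (30.06,18.93): [(22.0955, 19.0005) (45.1652, 18.7963) (40.0464, 50) (28.5844, 50)]  |A|=537.0655
5. canonical 4-gon: [(22.0955, 19.0005) (45.1652, 18.7963) (40.0464, 50) (28.5844, 50)]
6. shoelace: 537.0655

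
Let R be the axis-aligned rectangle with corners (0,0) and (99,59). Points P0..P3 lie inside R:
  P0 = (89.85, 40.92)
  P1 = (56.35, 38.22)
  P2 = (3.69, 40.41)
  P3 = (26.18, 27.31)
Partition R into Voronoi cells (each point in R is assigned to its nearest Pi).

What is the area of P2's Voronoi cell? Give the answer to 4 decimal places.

Area of P2's cell: 751.0047

1. box [0,99]×[0,59]: [(0, 0) (99, 0) (99, 59) (0, 59)]
2. ⊥bis P2·P0 via (46.77,40.665): [(0, 0) (47.0107, 0) (46.6615, 59) (0, 59)]  |A|=2763.3292
3. ⊥bis P2·P1 via (30.02,39.315): [(0, 0) (28.385, 0) (30.8387, 59) (0, 59)]  |A|=1747.0973
4. ⊥bis P2·P3 via (14.935,33.86): [(0, 8.2197) (29.5786, 59) (0, 59)]  |A|=751.0047
5. canonical 3-gon: [(0, 8.2197) (29.5786, 59) (0, 59)]
6. shoelace: 751.0047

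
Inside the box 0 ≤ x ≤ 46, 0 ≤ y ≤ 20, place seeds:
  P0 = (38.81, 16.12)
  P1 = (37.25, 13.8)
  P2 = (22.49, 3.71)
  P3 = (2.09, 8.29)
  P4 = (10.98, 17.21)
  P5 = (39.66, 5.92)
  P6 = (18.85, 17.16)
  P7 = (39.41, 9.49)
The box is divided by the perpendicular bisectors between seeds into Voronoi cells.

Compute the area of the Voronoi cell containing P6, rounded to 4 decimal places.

Area of P6's cell: 123.9157

1. box [0,46]×[0,20]: [(0, 0) (46, 0) (46, 20) (0, 20)]
2. ⊥bis P6·P0 via (28.83,16.64): [(0, 0) (27.963, 0) (29.0051, 20) (0, 20)]  |A|=569.6806
3. ⊥bis P6·P1 via (28.05,15.48): [(0, 0) (25.2232, 0) (28.8754, 20) (0, 20)]  |A|=540.9861
4. ⊥bis P6·P2 via (20.67,10.435): [(0, 4.841) (27.4645, 12.2738) (28.8754, 20) (0, 20)]  |A|=319.7151
5. ⊥bis P6·P3 via (10.47,12.725): [(12.808, 8.3073) (27.4645, 12.2738) (28.8754, 20) (6.6198, 20)]  |A|=183.9353
6. ⊥bis P6·P4 via (14.915,17.185): [(14.8621, 8.8632) (27.4645, 12.2738) (28.8754, 20) (14.9329, 20)]  |A|=123.9157
7. ⊥bis P6·P5 via (29.255,11.54): [(14.8621, 8.8632) (27.4645, 12.2738) (28.8754, 20) (14.9329, 20)]  |A|=123.9157
8. ⊥bis P6·P7 via (29.13,13.325): [(14.8621, 8.8632) (27.4645, 12.2738) (28.8754, 20) (14.9329, 20)]  |A|=123.9157
9. canonical 4-gon: [(14.8621, 8.8632) (27.4645, 12.2738) (28.8754, 20) (14.9329, 20)]
10. shoelace: 123.9157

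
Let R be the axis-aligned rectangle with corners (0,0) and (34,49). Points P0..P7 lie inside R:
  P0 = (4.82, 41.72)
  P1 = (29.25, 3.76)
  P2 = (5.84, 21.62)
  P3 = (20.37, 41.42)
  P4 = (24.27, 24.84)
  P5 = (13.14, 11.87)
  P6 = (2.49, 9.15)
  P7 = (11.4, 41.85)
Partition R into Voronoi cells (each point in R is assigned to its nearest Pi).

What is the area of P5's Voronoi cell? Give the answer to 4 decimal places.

1. box [0,34]×[0,49]: [(0, 0) (34, 0) (34, 49) (0, 49)]
2. ⊥bis P5·P0 via (8.98,26.795): [(0, 24.292) (0, 0) (34, 0) (34, 33.7687)]  |A|=987.0333
3. ⊥bis P5·P1 via (21.195,7.815): [(0, 24.292) (0, 0) (17.2608, 0) (34, 33.2513) (34, 33.7687)]  |A|=708.7333
4. ⊥bis P5·P2 via (9.49,16.745): [(31.1758, 32.9816) (0, 9.6397) (0, 0) (17.2608, 0) (34, 33.2513) (34, 33.7687)]  |A|=480.3334
5. ⊥bis P5·P3 via (16.755,26.645): [(21.2453, 25.5464) (0, 9.6397) (0, 0) (17.2608, 0) (29.1479, 23.6128)]  |A|=427.6676
6. ⊥bis P5·P4 via (18.705,18.355): [(15.4132, 21.1798) (0, 9.6397) (0, 0) (17.2608, 0) (24.1491, 13.6832)]  |A|=342.6667
7. ⊥bis P5·P6 via (7.815,10.51): [(15.4132, 21.1798) (6.7471, 14.6913) (10.4992, 0) (17.2608, 0) (24.1491, 13.6832)]  |A|=233.0229
8. ⊥bis P5·P7 via (12.27,26.86): [(15.4132, 21.1798) (6.7471, 14.6913) (10.4992, 0) (17.2608, 0) (24.1491, 13.6832)]  |A|=233.0229
9. canonical 5-gon: [(15.4132, 21.1798) (6.7471, 14.6913) (10.4992, 0) (17.2608, 0) (24.1491, 13.6832)]
10. shoelace: 233.0229

Area of P5's cell: 233.0229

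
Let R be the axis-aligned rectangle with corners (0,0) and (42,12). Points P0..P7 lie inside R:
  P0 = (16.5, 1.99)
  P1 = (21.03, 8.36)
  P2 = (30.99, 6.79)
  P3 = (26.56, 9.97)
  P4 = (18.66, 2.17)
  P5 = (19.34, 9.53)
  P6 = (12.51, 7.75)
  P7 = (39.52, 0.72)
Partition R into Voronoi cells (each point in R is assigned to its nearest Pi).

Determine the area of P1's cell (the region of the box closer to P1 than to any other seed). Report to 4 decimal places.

1. box [0,42]×[0,12]: [(0, 0) (42, 0) (42, 12) (0, 12)]
2. ⊥bis P1·P0 via (18.765,5.175): [(26.042, 0) (42, 0) (42, 12) (9.1678, 12)]  |A|=292.7412
3. ⊥bis P1·P2 via (26.01,7.575): [(24.9395, 0.784) (26.7075, 12) (9.1678, 12)]  |A|=98.3626
4. ⊥bis P1·P3 via (23.795,9.165): [(24.9395, 0.784) (25.3946, 3.6708) (22.9696, 12) (9.1678, 12)]  |A|=82.7957
5. ⊥bis P1·P4 via (19.845,5.265): [(17.2312, 6.2658) (25.3157, 3.1704) (25.3946, 3.6708) (22.9696, 12) (9.1678, 12)]  |A|=72.5671
6. ⊥bis P1·P5 via (20.185,8.945): [(18.0999, 5.9332) (25.3157, 3.1704) (25.3946, 3.6708) (22.9696, 12) (22.3, 12)]  |A|=31.582
7. ⊥bis P1·P6 via (16.77,8.055): [(18.0999, 5.9332) (25.3157, 3.1704) (25.3946, 3.6708) (22.9696, 12) (22.3, 12)]  |A|=31.582
8. ⊥bis P1·P7 via (30.275,4.54): [(18.0999, 5.9332) (25.3157, 3.1704) (25.3946, 3.6708) (22.9696, 12) (22.3, 12)]  |A|=31.582
9. canonical 5-gon: [(18.0999, 5.9332) (25.3157, 3.1704) (25.3946, 3.6708) (22.9696, 12) (22.3, 12)]
10. shoelace: 31.582

Area of P1's cell: 31.5820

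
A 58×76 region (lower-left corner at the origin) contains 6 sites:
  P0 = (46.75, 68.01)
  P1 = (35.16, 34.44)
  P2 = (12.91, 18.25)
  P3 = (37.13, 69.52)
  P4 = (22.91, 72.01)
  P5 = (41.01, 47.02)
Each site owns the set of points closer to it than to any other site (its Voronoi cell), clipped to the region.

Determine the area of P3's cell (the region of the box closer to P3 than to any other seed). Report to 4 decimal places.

1. box [0,58]×[0,76]: [(0, 0) (58, 0) (58, 76) (0, 76)]
2. ⊥bis P3·P0 via (41.94,68.765): [(0, 0) (31.1463, 0) (43.0756, 76) (0, 76)]  |A|=2820.4347
3. ⊥bis P3·P1 via (36.145,51.98): [(0, 54.0098) (39.2777, 51.8041) (43.0756, 76) (0, 76)]  |A|=952.99
4. ⊥bis P3·P2 via (25.02,43.885): [(0, 55.7045) (4.0713, 53.7812) (39.2777, 51.8041) (43.0756, 76) (0, 76)]  |A|=949.5402
5. ⊥bis P3·P4 via (30.02,70.765): [(26.8223, 52.5035) (39.2777, 51.8041) (43.0756, 76) (30.9367, 76)]  |A|=294.6247
6. ⊥bis P3·P5 via (39.07,58.27): [(27.4822, 56.2717) (40.3267, 58.4867) (43.0756, 76) (30.9367, 76)]  |A|=229.1708
7. canonical 4-gon: [(27.4822, 56.2717) (40.3267, 58.4867) (43.0756, 76) (30.9367, 76)]
8. shoelace: 229.1708

Area of P3's cell: 229.1708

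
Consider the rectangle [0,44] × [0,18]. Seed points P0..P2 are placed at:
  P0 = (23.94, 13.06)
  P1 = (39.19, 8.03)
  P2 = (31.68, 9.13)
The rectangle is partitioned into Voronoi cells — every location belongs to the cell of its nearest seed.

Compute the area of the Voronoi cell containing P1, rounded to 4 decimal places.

1. box [0,44]×[0,18]: [(0, 0) (44, 0) (44, 18) (0, 18)]
2. ⊥bis P1·P0 via (31.565,10.545): [(28.0869, 0) (44, 0) (44, 18) (34.0239, 18)]  |A|=233.0027
3. ⊥bis P1·P2 via (35.435,8.58): [(34.1783, 0) (44, 0) (44, 18) (36.8148, 18)]  |A|=153.0627
4. canonical 4-gon: [(34.1783, 0) (44, 0) (44, 18) (36.8148, 18)]
5. shoelace: 153.0627

Area of P1's cell: 153.0627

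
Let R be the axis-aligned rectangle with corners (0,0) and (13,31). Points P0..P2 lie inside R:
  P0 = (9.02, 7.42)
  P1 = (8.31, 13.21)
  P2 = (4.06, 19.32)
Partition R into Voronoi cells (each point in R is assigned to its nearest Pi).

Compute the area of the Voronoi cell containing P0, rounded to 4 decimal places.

1. box [0,13]×[0,31]: [(0, 0) (13, 0) (13, 31) (0, 31)]
2. ⊥bis P0·P1 via (8.665,10.315): [(0, 9.2525) (0, 0) (13, 0) (13, 10.8466)]  |A|=130.6437
3. ⊥bis P0·P2 via (6.54,13.37): [(0, 9.2525) (0, 0) (13, 0) (13, 10.8466)]  |A|=130.6437
4. canonical 4-gon: [(0, 9.2525) (0, 0) (13, 0) (13, 10.8466)]
5. shoelace: 130.6437

Area of P0's cell: 130.6437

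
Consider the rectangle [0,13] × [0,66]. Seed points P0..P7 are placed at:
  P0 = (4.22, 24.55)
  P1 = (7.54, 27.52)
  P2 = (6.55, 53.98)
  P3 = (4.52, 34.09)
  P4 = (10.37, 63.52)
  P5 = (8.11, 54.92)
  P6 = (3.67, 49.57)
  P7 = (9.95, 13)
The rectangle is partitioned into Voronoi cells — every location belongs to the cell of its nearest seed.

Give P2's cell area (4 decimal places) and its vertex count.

1. box [0,13]×[0,66]: [(0, 0) (13, 0) (13, 66) (0, 66)]
2. ⊥bis P2·P0 via (5.385,39.265): [(0, 39.6913) (13, 38.6621) (13, 66) (0, 66)]  |A|=348.7026
3. ⊥bis P2·P1 via (7.045,40.75): [(0, 40.4864) (13, 40.9728) (13, 66) (0, 66)]  |A|=328.5151
4. ⊥bis P2·P3 via (5.535,44.035): [(0, 44.5999) (13, 43.2731) (13, 66) (0, 66)]  |A|=286.8254
5. ⊥bis P2·P4 via (8.46,58.75): [(0, 62.1375) (0, 44.5999) (13, 43.2731) (13, 56.9321)]  |A|=202.778
6. ⊥bis P2·P5 via (7.33,54.45): [(3.5557, 60.7138) (0, 62.1375) (0, 44.5999) (13, 43.2731) (13, 45.0402)]  |A|=146.6226
7. ⊥bis P2·P6 via (5.11,51.775): [(11.4281, 47.6489) (3.5557, 60.7138) (0, 62.1375) (0, 55.1121)]  |A|=57.7665
8. ⊥bis P2·P7 via (8.25,33.49): [(11.4281, 47.6489) (3.5557, 60.7138) (0, 62.1375) (0, 55.1121)]  |A|=57.7665
9. canonical 4-gon: [(11.4281, 47.6489) (3.5557, 60.7138) (0, 62.1375) (0, 55.1121)]
10. shoelace: 57.7665

Area of P2's cell: 57.7665 (4 vertices)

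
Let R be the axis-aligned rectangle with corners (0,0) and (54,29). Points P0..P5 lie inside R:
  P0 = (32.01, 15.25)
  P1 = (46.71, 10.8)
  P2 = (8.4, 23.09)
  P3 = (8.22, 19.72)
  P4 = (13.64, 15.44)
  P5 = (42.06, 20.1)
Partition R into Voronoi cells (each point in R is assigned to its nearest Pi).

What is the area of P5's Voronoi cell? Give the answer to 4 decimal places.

1. box [0,54]×[0,29]: [(0, 0) (54, 0) (54, 29) (0, 29)]
2. ⊥bis P5·P0 via (37.035,17.675): [(45.5647, 0) (54, 0) (54, 29) (31.5697, 29)]  |A|=447.5508
3. ⊥bis P5·P1 via (44.385,15.45): [(39.3288, 12.9219) (54, 20.2575) (54, 29) (31.5697, 29)]  |A|=244.4499
4. ⊥bis P5·P2 via (25.23,21.595): [(39.3288, 12.9219) (54, 20.2575) (54, 29) (31.5697, 29)]  |A|=244.4499
5. ⊥bis P5·P3 via (25.14,19.91): [(39.3288, 12.9219) (54, 20.2575) (54, 29) (31.5697, 29)]  |A|=244.4499
6. ⊥bis P5·P4 via (27.85,17.77): [(39.3288, 12.9219) (54, 20.2575) (54, 29) (31.5697, 29)]  |A|=244.4499
7. canonical 4-gon: [(39.3288, 12.9219) (54, 20.2575) (54, 29) (31.5697, 29)]
8. shoelace: 244.4499

Area of P5's cell: 244.4499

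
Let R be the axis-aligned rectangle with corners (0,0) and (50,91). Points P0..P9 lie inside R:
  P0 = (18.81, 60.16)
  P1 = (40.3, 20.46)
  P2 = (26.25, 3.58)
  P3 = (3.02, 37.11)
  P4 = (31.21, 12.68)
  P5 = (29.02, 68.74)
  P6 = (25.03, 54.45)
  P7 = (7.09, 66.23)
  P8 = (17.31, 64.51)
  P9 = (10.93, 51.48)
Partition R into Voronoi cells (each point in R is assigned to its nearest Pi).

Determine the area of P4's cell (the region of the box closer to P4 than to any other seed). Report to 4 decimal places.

Area of P4's cell: 430.5808

1. box [0,50]×[0,91]: [(0, 0) (50, 0) (50, 91) (0, 91)]
2. ⊥bis P4·P0 via (25.01,36.42): [(0, 29.8883) (0, 0) (50, 0) (50, 42.9465)]  |A|=1820.8694
3. ⊥bis P4·P1 via (35.755,16.57): [(19.9064, 35.0871) (0, 29.8883) (0, 0) (49.937, 0)]  |A|=1173.5589
4. ⊥bis P4·P2 via (28.73,8.13): [(19.9064, 35.0871) (0, 29.8883) (0, 23.7894) (43.6459, 0) (49.937, 0)]  |A|=654.403
5. ⊥bis P4·P3 via (17.115,24.895): [(22.9083, 31.5799) (10.9735, 17.8083) (43.6459, 0) (49.937, 0)]  |A|=430.5808
6. ⊥bis P4·P5 via (30.115,40.71): [(22.9083, 31.5799) (10.9735, 17.8083) (43.6459, 0) (49.937, 0)]  |A|=430.5808
7. ⊥bis P4·P6 via (28.12,33.565): [(22.9083, 31.5799) (10.9735, 17.8083) (43.6459, 0) (49.937, 0)]  |A|=430.5808
8. ⊥bis P4·P7 via (19.15,39.455): [(22.9083, 31.5799) (10.9735, 17.8083) (43.6459, 0) (49.937, 0)]  |A|=430.5808
9. ⊥bis P4·P8 via (24.26,38.595): [(22.9083, 31.5799) (10.9735, 17.8083) (43.6459, 0) (49.937, 0)]  |A|=430.5808
10. ⊥bis P4·P9 via (21.07,32.08): [(22.9083, 31.5799) (10.9735, 17.8083) (43.6459, 0) (49.937, 0)]  |A|=430.5808
11. canonical 4-gon: [(22.9083, 31.5799) (10.9735, 17.8083) (43.6459, 0) (49.937, 0)]
12. shoelace: 430.5808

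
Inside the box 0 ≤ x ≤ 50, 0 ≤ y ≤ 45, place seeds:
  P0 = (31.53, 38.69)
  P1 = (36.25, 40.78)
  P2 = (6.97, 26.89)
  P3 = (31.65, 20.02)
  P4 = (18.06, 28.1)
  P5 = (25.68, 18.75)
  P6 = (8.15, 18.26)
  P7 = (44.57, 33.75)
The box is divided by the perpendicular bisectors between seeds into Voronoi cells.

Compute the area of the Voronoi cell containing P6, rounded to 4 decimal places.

1. box [0,50]×[0,45]: [(0, 0) (50, 0) (50, 45) (0, 45)]
2. ⊥bis P6·P0 via (19.84,28.475): [(0, 0) (44.7221, 0) (5.4001, 45) (0, 45)]  |A|=1127.7494
3. ⊥bis P6·P1 via (22.2,29.52): [(0, 0) (44.7221, 0) (5.4001, 45) (0, 45)]  |A|=1127.7494
4. ⊥bis P6·P2 via (7.56,22.575): [(0, 21.5413) (0, 0) (44.7221, 0) (23.1347, 24.7046)]  |A|=801.5962
5. ⊥bis P6·P3 via (19.9,19.14): [(19.5203, 24.2104) (0, 21.5413) (0, 0) (21.3335, 0)]  |A|=468.4913
6. ⊥bis P6·P4 via (13.105,23.18): [(20.1271, 16.108) (12.9711, 23.3149) (0, 21.5413) (0, 0) (21.3335, 0)]  |A|=441.6876
7. ⊥bis P6·P5 via (16.915,18.505): [(16.8909, 19.3672) (12.9711, 23.3149) (0, 21.5413) (0, 0) (17.4323, 0)]  |A|=379.8117
8. ⊥bis P6·P7 via (26.36,26.005): [(16.8909, 19.3672) (12.9711, 23.3149) (0, 21.5413) (0, 0) (17.4323, 0)]  |A|=379.8117
9. canonical 5-gon: [(16.8909, 19.3672) (12.9711, 23.3149) (0, 21.5413) (0, 0) (17.4323, 0)]
10. shoelace: 379.8117

Area of P6's cell: 379.8117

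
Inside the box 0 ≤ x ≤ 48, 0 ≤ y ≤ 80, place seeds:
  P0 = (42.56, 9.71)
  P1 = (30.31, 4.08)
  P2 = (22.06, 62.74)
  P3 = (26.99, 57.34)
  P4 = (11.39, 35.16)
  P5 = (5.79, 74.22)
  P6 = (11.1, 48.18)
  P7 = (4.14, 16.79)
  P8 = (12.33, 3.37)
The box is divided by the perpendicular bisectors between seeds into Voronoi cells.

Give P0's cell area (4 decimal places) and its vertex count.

Area of P0's cell: 513.1185 (5 vertices)

1. box [0,48]×[0,80]: [(0, 0) (48, 0) (48, 80) (0, 80)]
2. ⊥bis P0·P1 via (36.435,6.895): [(39.6039, 0) (48, 0) (48, 80) (2.8365, 80)]  |A|=2142.383
3. ⊥bis P0·P2 via (32.31,36.225): [(24.3665, 33.1542) (39.6039, 0) (48, 0) (48, 42.2903)]  |A|=638.9185
4. ⊥bis P0·P3 via (34.775,33.525): [(25.5778, 30.5185) (39.6039, 0) (48, 0) (48, 37.8482)]  |A|=552.4375
5. ⊥bis P0·P4 via (26.975,22.435): [(36.4868, 34.0846) (28.4581, 24.2515) (39.6039, 0) (48, 0) (48, 37.8482)]  |A|=513.1185
6. ⊥bis P0·P5 via (24.175,41.965): [(36.4868, 34.0846) (28.4581, 24.2515) (39.6039, 0) (48, 0) (48, 37.8482)]  |A|=513.1185
7. ⊥bis P0·P6 via (26.83,28.945): [(36.4868, 34.0846) (28.4581, 24.2515) (39.6039, 0) (48, 0) (48, 37.8482)]  |A|=513.1185
8. ⊥bis P0·P7 via (23.35,13.25): [(36.4868, 34.0846) (28.4581, 24.2515) (39.6039, 0) (48, 0) (48, 37.8482)]  |A|=513.1185
9. ⊥bis P0·P8 via (27.445,6.54): [(36.4868, 34.0846) (28.4581, 24.2515) (39.6039, 0) (48, 0) (48, 37.8482)]  |A|=513.1185
10. canonical 5-gon: [(36.4868, 34.0846) (28.4581, 24.2515) (39.6039, 0) (48, 0) (48, 37.8482)]
11. shoelace: 513.1185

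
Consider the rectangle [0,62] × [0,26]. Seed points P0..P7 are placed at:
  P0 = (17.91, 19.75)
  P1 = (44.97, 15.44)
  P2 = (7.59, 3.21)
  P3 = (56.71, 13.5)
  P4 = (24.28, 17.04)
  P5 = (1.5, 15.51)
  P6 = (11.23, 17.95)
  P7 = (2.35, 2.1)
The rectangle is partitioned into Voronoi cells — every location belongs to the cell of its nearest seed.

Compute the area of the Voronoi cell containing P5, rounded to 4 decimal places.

1. box [0,62]×[0,26]: [(0, 0) (62, 0) (62, 26) (0, 26)]
2. ⊥bis P5·P0 via (9.705,17.63): [(0, 0) (14.2602, 0) (7.5424, 26) (0, 26)]  |A|=283.4337
3. ⊥bis P5·P1 via (23.235,15.475): [(0, 0) (14.2602, 0) (7.5424, 26) (0, 26)]  |A|=283.4337
4. ⊥bis P5·P2 via (4.545,9.36): [(0, 7.1097) (11.0142, 12.563) (7.5424, 26) (0, 26)]  |A|=154.7041
5. ⊥bis P5·P3 via (29.105,14.505): [(0, 7.1097) (11.0142, 12.563) (7.5424, 26) (0, 26)]  |A|=154.7041
6. ⊥bis P5·P4 via (12.89,16.275): [(0, 7.1097) (11.0142, 12.563) (7.5424, 26) (0, 26)]  |A|=154.7041
7. ⊥bis P5·P6 via (6.365,16.73): [(0, 7.1097) (7.808, 10.9756) (4.0404, 26) (0, 26)]  |A|=104.1001
8. ⊥bis P5·P7 via (1.925,8.805): [(0, 8.683) (3.6441, 8.914) (7.808, 10.9756) (4.0404, 26) (0, 26)]  |A|=101.2334
9. canonical 5-gon: [(0, 8.683) (3.6441, 8.914) (7.808, 10.9756) (4.0404, 26) (0, 26)]
10. shoelace: 101.2334

Area of P5's cell: 101.2334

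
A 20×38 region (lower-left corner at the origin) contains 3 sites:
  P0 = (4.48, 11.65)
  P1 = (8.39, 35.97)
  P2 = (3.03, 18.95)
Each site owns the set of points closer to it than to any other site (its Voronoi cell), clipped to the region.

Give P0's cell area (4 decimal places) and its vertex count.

Area of P0's cell: 330.8089 (4 vertices)

1. box [0,20]×[0,38]: [(0, 0) (20, 0) (20, 38) (0, 38)]
2. ⊥bis P0·P1 via (6.435,23.81): [(0, 24.8446) (0, 0) (20, 0) (20, 21.6291)]  |A|=464.7369
3. ⊥bis P0·P2 via (3.755,15.3): [(0, 14.5541) (0, 0) (20, 0) (20, 18.5267)]  |A|=330.8089
4. canonical 4-gon: [(0, 14.5541) (0, 0) (20, 0) (20, 18.5267)]
5. shoelace: 330.8089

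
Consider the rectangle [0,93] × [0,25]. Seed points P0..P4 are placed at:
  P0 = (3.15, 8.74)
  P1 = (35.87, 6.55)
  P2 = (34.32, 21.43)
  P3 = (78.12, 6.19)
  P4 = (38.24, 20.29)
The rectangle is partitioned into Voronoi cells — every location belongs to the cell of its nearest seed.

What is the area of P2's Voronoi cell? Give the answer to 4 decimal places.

1. box [0,93]×[0,25]: [(0, 0) (93, 0) (93, 25) (0, 25)]
2. ⊥bis P2·P0 via (18.735,15.085): [(24.8764, 0) (93, 0) (93, 25) (14.6984, 25)]  |A|=1830.3147
3. ⊥bis P2·P1 via (35.095,13.99): [(19.8282, 12.3997) (93, 20.0218) (93, 25) (14.6984, 25)]  |A|=675.4443
4. ⊥bis P2·P3 via (56.22,13.81): [(19.8282, 12.3997) (57.0794, 16.28) (60.1135, 25) (14.6984, 25)]  |A|=442.6496
5. ⊥bis P2·P4 via (36.28,20.86): [(19.8282, 12.3997) (34.2567, 13.9027) (37.484, 25) (14.6984, 25)]  |A|=221.1859
6. canonical 4-gon: [(19.8282, 12.3997) (34.2567, 13.9027) (37.484, 25) (14.6984, 25)]
7. shoelace: 221.1859

Area of P2's cell: 221.1859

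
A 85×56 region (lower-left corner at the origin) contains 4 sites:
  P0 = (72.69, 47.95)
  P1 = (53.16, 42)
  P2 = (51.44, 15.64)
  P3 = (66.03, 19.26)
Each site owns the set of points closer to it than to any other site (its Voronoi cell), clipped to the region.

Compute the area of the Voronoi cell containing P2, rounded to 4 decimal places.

1. box [0,85]×[0,56]: [(0, 0) (85, 0) (85, 56) (0, 56)]
2. ⊥bis P2·P0 via (62.065,31.795): [(0, 0) (85, 0) (85, 16.7109) (25.262, 56) (0, 56)]  |A|=3586.4727
3. ⊥bis P2·P1 via (52.3,28.82): [(0, 32.2326) (0, 0) (85, 0) (85, 16.7109) (68.1621, 27.785)]  |A|=2420.0707
4. ⊥bis P2·P3 via (58.735,17.45): [(55.9734, 28.5803) (0, 32.2326) (0, 0) (63.0646, 0)]  |A|=1803.287
5. canonical 4-gon: [(55.9734, 28.5803) (0, 32.2326) (0, 0) (63.0646, 0)]
6. shoelace: 1803.287

Area of P2's cell: 1803.2870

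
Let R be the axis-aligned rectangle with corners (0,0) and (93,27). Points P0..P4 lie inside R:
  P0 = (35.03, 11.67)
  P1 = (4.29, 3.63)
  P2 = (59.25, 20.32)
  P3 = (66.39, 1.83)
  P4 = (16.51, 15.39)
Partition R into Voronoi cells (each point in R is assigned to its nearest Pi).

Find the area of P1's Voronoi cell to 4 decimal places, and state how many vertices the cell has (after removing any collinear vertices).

Area of P1's cell: 198.6172 (3 vertices)

1. box [0,93]×[0,27]: [(0, 0) (93, 0) (93, 27) (0, 27)]
2. ⊥bis P1·P0 via (19.66,7.65): [(0, 0) (21.6608, 0) (14.599, 27) (0, 27)]  |A|=489.5084
3. ⊥bis P1·P2 via (31.77,11.975): [(0, 0) (21.6608, 0) (14.599, 27) (0, 27)]  |A|=489.5084
4. ⊥bis P1·P3 via (35.34,2.73): [(0, 0) (21.6608, 0) (14.599, 27) (0, 27)]  |A|=489.5084
5. ⊥bis P1·P4 via (10.4,9.51): [(0, 20.3168) (0, 0) (19.552, 0)]  |A|=198.6172
6. canonical 3-gon: [(0, 20.3168) (0, 0) (19.552, 0)]
7. shoelace: 198.6172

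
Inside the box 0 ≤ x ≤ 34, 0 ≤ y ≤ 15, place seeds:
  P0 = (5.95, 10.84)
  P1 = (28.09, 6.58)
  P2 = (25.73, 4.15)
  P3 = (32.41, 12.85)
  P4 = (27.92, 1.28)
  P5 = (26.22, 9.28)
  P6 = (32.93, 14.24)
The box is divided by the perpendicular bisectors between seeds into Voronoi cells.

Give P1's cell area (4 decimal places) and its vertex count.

1. box [0,34]×[0,15]: [(0, 0) (34, 0) (34, 15) (0, 15)]
2. ⊥bis P1·P0 via (17.02,8.71): [(15.3441, 0) (34, 0) (34, 15) (18.2303, 15)]  |A|=258.1923
3. ⊥bis P1·P2 via (26.91,5.365): [(18.0349, 13.9845) (32.4341, 0) (34, 0) (34, 15) (18.2303, 15)]  |A|=138.6947
4. ⊥bis P1·P3 via (30.25,9.715): [(18.0349, 13.9845) (32.4341, 0) (34, 0) (34, 7.1313) (22.5794, 15) (18.2303, 15)]  |A|=93.7619
5. ⊥bis P1·P4 via (28.005,3.93): [(18.0349, 13.9845) (28.4006, 3.9173) (34, 3.7377) (34, 7.1313) (22.5794, 15) (18.2303, 15)]  |A|=80.2305
6. ⊥bis P1·P5 via (27.155,7.93): [(25.4703, 6.7632) (28.4006, 3.9173) (34, 3.7377) (34, 7.1313) (29.9905, 9.8938)]  |A|=34.6972
7. ⊥bis P1·P6 via (30.51,10.41): [(25.4703, 6.7632) (28.4006, 3.9173) (34, 3.7377) (34, 7.1313) (29.9905, 9.8938)]  |A|=34.6972
8. canonical 5-gon: [(25.4703, 6.7632) (28.4006, 3.9173) (34, 3.7377) (34, 7.1313) (29.9905, 9.8938)]
9. shoelace: 34.6972

Area of P1's cell: 34.6972 (5 vertices)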